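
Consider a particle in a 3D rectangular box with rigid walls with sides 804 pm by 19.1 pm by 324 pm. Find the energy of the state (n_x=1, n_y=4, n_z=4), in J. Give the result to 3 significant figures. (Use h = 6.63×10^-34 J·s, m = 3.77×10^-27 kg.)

E = 6.41×10^-19 J

For a 3D rectangular well E = (h²/8m)·Σ n_i²/L_i² = (6.63×10^-34)²/(8·3.77×10^-27) · [1²/(804 pm)² + 4²/(19.1 pm)² + 4²/(324 pm)²].
Evaluating gives E = 6.41×10^-19 J.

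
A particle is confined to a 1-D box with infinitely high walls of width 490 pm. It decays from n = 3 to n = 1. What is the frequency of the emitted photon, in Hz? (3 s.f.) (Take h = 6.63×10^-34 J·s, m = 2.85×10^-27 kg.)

E_1 = h²/(8mL²) = 8.030×10^-23 J and ΔE = (3² − 1²)E_1 = 6.424×10^-22 J.
f = ΔE/h = 6.424×10^-22/6.63×10^-34 = 9.69×10^11 Hz.

f = 9.69×10^11 Hz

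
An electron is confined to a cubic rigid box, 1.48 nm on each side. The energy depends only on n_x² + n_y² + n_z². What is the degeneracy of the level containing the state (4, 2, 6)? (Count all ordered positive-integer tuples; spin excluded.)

The level has n_x² + n_y² + n_z² = 56. The ordered positive-integer solutions are (2, 4, 6), (2, 6, 4), (4, 2, 6), (4, 6, 2), (6, 2, 4), (6, 4, 2).
That gives 6 states.

degeneracy = 6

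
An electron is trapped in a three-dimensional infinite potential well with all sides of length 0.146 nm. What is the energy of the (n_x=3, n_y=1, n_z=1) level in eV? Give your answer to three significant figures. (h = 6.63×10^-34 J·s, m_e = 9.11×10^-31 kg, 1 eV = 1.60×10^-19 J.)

E = 195 eV

For a 3D rectangular well E = (h²/8m_e)·Σ n_i²/L_i² = (6.63×10^-34)²/(8·9.11×10^-31) · [3²/(0.146 nm)² + 1²/(0.146 nm)² + 1²/(0.146 nm)²].
Evaluating gives E = 3.112×10^-17 J = 195 eV.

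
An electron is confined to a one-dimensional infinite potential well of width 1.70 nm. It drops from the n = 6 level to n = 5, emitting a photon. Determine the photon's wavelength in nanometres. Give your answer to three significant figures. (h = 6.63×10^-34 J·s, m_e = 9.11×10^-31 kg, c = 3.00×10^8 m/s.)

E_1 = h²/(8m_eL²) = 2.087×10^-20 J, so ΔE = (6² − 5²)E_1 = 2.296×10^-19 J.
λ = hc/ΔE = (6.63×10^-34·3.00×10^8)/2.296×10^-19 = 8.66×10^-7 m = 866 nm.

λ = 866 nm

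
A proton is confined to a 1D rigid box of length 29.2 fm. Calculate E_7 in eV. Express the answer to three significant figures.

E_7 = 1.18×10^7 eV

For an infinite well E_n = n²h²/(8m_pL²), so E_1 = h²/(8m_pL²) = (6.626×10^-34)²/(8·1.673×10^-27·(2.92×10^-14 m)²) = 3.847×10^-14 J.
Then E_7 = 7²·E_1 = 49·3.847×10^-14 J = 1.885×10^-12 J.
Converting, E_7 = 1.885×10^-12 J / (1.602×10^-19 J/eV) = 1.18×10^7 eV.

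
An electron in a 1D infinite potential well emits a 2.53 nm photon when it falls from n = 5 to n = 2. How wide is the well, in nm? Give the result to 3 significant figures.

L = 0.127 nm

The photon carries ΔE = hc/λ = 6.626×10^-34·2.998×10^8/2.53×10^-9 m = 7.852×10^-17 J.
Since ΔE = (5² − 2²)E_1, E_1 = 3.739×10^-18 J, and L = h/√(8m_eE_1) = 1.27×10^-10 m = 0.127 nm.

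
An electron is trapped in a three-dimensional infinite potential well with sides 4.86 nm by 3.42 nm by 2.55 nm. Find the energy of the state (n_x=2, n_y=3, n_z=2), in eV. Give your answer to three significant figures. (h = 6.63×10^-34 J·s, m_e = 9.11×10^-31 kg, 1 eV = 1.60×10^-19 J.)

For a 3D rectangular well E = (h²/8m_e)·Σ n_i²/L_i² = (6.63×10^-34)²/(8·9.11×10^-31) · [2²/(4.86 nm)² + 3²/(3.42 nm)² + 2²/(2.55 nm)²].
Evaluating gives E = 9.373×10^-20 J = 0.586 eV.

E = 0.586 eV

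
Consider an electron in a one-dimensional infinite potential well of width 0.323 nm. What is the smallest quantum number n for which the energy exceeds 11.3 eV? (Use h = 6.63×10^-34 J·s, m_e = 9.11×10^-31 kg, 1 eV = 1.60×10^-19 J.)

E_1 = h²/(8m_eL²) = 5.781×10^-19 J = 3.613 eV.
Need n² > 11.3/3.613 = 3.128, i.e. n > 1.769.
The smallest integer satisfying this is n = 2.

n = 2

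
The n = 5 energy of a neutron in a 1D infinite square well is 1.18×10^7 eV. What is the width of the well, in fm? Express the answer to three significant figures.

L = 20.8 fm

From E_n = n²h²/(8m_nL²), L = n·h/√(8m_nE_n).
E_5 = 1.18×10^7 eV = 1.890×10^-12 J, so L = 5·6.626×10^-34/√(8·1.675×10^-27·1.890×10^-12) = 2.08×10^-14 m = 20.8 fm.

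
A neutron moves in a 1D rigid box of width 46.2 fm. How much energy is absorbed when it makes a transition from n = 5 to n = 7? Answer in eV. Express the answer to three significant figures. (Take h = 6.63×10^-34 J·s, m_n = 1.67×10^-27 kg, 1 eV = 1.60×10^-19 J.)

E_1 = h²/(8m_nL²) = 1.541×10^-14 J.
|ΔE| = |5² − 7²|·E_1 = 24·1.541×10^-14 J = 3.698×10^-13 J = 2.31×10^6 eV.

|ΔE| = 2.31×10^6 eV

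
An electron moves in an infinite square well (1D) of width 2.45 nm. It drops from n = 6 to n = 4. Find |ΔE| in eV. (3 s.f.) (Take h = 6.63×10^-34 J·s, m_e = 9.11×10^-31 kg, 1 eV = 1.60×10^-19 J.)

|ΔE| = 1.26 eV

E_1 = h²/(8m_eL²) = 1.005×10^-20 J.
|ΔE| = |6² − 4²|·E_1 = 20·1.005×10^-20 J = 2.010×10^-19 J = 1.26 eV.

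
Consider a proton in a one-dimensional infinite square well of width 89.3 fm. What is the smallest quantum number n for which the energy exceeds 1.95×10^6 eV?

n = 9

E_1 = h²/(8m_pL²) = 4.114×10^-15 J = 2.568×10^4 eV.
Need n² > 1.95×10^6/2.568×10^4 = 75.93, i.e. n > 8.714.
The smallest integer satisfying this is n = 9.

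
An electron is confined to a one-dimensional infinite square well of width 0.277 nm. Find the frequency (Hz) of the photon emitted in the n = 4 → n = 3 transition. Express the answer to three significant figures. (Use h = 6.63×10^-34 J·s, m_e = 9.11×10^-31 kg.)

E_1 = h²/(8m_eL²) = 7.861×10^-19 J and ΔE = (4² − 3²)E_1 = 5.503×10^-18 J.
f = ΔE/h = 5.503×10^-18/6.63×10^-34 = 8.30×10^15 Hz.

f = 8.30×10^15 Hz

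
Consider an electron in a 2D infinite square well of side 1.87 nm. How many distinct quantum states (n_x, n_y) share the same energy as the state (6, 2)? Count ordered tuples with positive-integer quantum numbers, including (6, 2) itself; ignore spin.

degeneracy = 2

The level has n_x² + n_y² = 40. The ordered positive-integer solutions are (2, 6), (6, 2).
That gives 2 states.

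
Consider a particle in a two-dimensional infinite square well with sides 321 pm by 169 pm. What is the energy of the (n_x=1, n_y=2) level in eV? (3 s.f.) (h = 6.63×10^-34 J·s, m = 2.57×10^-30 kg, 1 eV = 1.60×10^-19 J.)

For a 2D rectangular well E = (h²/8m)·Σ n_i²/L_i² = (6.63×10^-34)²/(8·2.57×10^-30) · [1²/(321 pm)² + 2²/(169 pm)²].
Evaluating gives E = 3.202×10^-18 J = 20.0 eV.

E = 20.0 eV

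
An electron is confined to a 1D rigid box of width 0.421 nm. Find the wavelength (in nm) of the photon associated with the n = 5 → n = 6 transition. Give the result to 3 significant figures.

λ = 53.1 nm

E_1 = h²/(8m_eL²) = 3.399×10^-19 J, so ΔE = (6² − 5²)E_1 = 3.739×10^-18 J.
λ = hc/ΔE = (6.626×10^-34·2.998×10^8)/3.739×10^-18 = 5.31×10^-8 m = 53.1 nm.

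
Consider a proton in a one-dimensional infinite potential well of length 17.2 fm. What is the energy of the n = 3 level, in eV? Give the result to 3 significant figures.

E_3 = 6.23×10^6 eV

For an infinite well E_n = n²h²/(8m_pL²), so E_1 = h²/(8m_pL²) = (6.626×10^-34)²/(8·1.673×10^-27·(1.72×10^-14 m)²) = 1.109×10^-13 J.
Then E_3 = 3²·E_1 = 9·1.109×10^-13 J = 9.981×10^-13 J.
Converting, E_3 = 9.981×10^-13 J / (1.602×10^-19 J/eV) = 6.23×10^6 eV.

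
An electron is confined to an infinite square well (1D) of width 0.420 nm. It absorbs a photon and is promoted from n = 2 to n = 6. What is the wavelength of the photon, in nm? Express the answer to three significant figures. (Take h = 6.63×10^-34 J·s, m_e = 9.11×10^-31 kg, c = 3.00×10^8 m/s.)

λ = 18.2 nm

E_1 = h²/(8m_eL²) = 3.419×10^-19 J, so ΔE = (6² − 2²)E_1 = 1.094×10^-17 J.
λ = hc/ΔE = (6.63×10^-34·3.00×10^8)/1.094×10^-17 = 1.82×10^-8 m = 18.2 nm.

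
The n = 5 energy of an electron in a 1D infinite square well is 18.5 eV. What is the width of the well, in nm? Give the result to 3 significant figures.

From E_n = n²h²/(8m_eL²), L = n·h/√(8m_eE_n).
E_5 = 18.5 eV = 2.964×10^-18 J, so L = 5·6.626×10^-34/√(8·9.109×10^-31·2.964×10^-18) = 7.13×10^-10 m = 0.713 nm.

L = 0.713 nm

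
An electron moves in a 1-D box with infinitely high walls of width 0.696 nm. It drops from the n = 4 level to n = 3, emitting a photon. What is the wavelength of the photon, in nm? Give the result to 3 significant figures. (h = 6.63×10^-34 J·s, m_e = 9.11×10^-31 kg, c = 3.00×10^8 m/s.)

λ = 228 nm

E_1 = h²/(8m_eL²) = 1.245×10^-19 J, so ΔE = (4² − 3²)E_1 = 8.715×10^-19 J.
λ = hc/ΔE = (6.63×10^-34·3.00×10^8)/8.715×10^-19 = 2.28×10^-7 m = 228 nm.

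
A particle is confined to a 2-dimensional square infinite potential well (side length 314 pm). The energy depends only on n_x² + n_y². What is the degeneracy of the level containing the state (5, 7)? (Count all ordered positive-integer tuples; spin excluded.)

degeneracy = 2

The level has n_x² + n_y² = 74. The ordered positive-integer solutions are (5, 7), (7, 5).
That gives 2 states.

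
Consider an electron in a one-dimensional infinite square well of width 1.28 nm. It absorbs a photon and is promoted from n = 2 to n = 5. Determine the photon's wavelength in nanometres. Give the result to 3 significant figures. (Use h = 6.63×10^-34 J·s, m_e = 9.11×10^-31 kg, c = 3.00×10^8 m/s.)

λ = 257 nm

E_1 = h²/(8m_eL²) = 3.681×10^-20 J, so ΔE = (5² − 2²)E_1 = 7.730×10^-19 J.
λ = hc/ΔE = (6.63×10^-34·3.00×10^8)/7.730×10^-19 = 2.57×10^-7 m = 257 nm.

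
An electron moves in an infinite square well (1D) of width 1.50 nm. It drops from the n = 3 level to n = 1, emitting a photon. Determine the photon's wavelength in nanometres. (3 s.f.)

λ = 927 nm

E_1 = h²/(8m_eL²) = 2.678×10^-20 J, so ΔE = (3² − 1²)E_1 = 2.142×10^-19 J.
λ = hc/ΔE = (6.626×10^-34·2.998×10^8)/2.142×10^-19 = 9.27×10^-7 m = 927 nm.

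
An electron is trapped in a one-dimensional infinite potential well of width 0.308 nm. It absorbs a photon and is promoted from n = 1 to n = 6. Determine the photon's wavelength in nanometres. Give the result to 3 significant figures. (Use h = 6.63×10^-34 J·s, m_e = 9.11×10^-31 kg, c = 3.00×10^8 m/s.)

E_1 = h²/(8m_eL²) = 6.358×10^-19 J, so ΔE = (6² − 1²)E_1 = 2.225×10^-17 J.
λ = hc/ΔE = (6.63×10^-34·3.00×10^8)/2.225×10^-17 = 8.94×10^-9 m = 8.94 nm.

λ = 8.94 nm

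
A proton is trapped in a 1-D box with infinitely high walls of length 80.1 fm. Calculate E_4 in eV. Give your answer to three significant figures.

E_4 = 5.11×10^5 eV

For an infinite well E_n = n²h²/(8m_pL²), so E_1 = h²/(8m_pL²) = (6.626×10^-34)²/(8·1.673×10^-27·(8.01×10^-14 m)²) = 5.113×10^-15 J.
Then E_4 = 4²·E_1 = 16·5.113×10^-15 J = 8.181×10^-14 J.
Converting, E_4 = 8.181×10^-14 J / (1.602×10^-19 J/eV) = 5.11×10^5 eV.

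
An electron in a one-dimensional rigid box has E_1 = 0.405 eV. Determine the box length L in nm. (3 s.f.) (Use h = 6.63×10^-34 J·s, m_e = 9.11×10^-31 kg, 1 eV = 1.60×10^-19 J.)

From E_n = n²h²/(8m_eL²), L = n·h/√(8m_eE_n).
E_1 = 0.405 eV = 6.480×10^-20 J, so L = 1·6.63×10^-34/√(8·9.11×10^-31·6.480×10^-20) = 9.65×10^-10 m = 0.965 nm.

L = 0.965 nm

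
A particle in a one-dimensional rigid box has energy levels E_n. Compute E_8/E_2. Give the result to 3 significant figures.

E_n ∝ n², so E_8/E_2 = 8²/2² = 64/4 = 16.0.

16.0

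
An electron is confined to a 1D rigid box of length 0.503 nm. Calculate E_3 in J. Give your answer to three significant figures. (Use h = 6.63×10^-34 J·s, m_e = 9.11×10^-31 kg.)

For an infinite well E_n = n²h²/(8m_eL²), so E_1 = h²/(8m_eL²) = (6.63×10^-34)²/(8·9.11×10^-31·(5.03×10^-10 m)²) = 2.384×10^-19 J.
Then E_3 = 3²·E_1 = 9·2.384×10^-19 J = 2.15×10^-18 J.

E_3 = 2.15×10^-18 J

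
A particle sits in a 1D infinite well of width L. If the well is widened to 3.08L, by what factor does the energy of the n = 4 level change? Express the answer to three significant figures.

E_n ∝ 1/L², so the energy scales by 1/3.08² = 0.105.

0.105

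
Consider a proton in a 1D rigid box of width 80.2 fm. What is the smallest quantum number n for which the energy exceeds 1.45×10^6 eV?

E_1 = h²/(8m_pL²) = 5.100×10^-15 J = 3.184×10^4 eV.
Need n² > 1.45×10^6/3.184×10^4 = 45.54, i.e. n > 6.748.
The smallest integer satisfying this is n = 7.

n = 7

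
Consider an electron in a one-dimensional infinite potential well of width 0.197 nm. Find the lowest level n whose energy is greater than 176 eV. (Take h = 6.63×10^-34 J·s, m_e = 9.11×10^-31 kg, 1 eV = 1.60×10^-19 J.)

E_1 = h²/(8m_eL²) = 1.554×10^-18 J = 9.713 eV.
Need n² > 176/9.713 = 18.12, i.e. n > 4.257.
The smallest integer satisfying this is n = 5.

n = 5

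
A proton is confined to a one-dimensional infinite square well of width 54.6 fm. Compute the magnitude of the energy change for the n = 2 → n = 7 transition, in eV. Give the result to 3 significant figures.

E_1 = h²/(8m_pL²) = 1.100×10^-14 J.
|ΔE| = |2² − 7²|·E_1 = 45·1.100×10^-14 J = 4.950×10^-13 J = 3.09×10^6 eV.

|ΔE| = 3.09×10^6 eV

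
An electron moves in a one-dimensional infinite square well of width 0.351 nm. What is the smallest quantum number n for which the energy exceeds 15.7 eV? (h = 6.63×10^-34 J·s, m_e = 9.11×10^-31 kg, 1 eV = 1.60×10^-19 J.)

E_1 = h²/(8m_eL²) = 4.896×10^-19 J = 3.060 eV.
Need n² > 15.7/3.060 = 5.131, i.e. n > 2.265.
The smallest integer satisfying this is n = 3.

n = 3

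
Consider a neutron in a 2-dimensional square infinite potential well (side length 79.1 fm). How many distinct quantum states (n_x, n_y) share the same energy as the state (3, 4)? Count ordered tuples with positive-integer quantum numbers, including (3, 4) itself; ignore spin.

The level has n_x² + n_y² = 25. The ordered positive-integer solutions are (3, 4), (4, 3).
That gives 2 states.

degeneracy = 2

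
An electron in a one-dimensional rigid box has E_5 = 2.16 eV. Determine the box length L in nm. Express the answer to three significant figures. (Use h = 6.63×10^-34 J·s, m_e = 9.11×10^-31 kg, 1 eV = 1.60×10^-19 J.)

From E_n = n²h²/(8m_eL²), L = n·h/√(8m_eE_n).
E_5 = 2.16 eV = 3.456×10^-19 J, so L = 5·6.63×10^-34/√(8·9.11×10^-31·3.456×10^-19) = 2.09×10^-9 m = 2.09 nm.

L = 2.09 nm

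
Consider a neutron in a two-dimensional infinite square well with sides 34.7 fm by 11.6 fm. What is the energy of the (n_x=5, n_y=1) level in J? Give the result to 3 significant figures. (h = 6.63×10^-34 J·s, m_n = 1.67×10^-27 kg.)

E = 9.28×10^-13 J

For a 2D rectangular well E = (h²/8m_n)·Σ n_i²/L_i² = (6.63×10^-34)²/(8·1.67×10^-27) · [5²/(34.7 fm)² + 1²/(11.6 fm)²].
Evaluating gives E = 9.28×10^-13 J.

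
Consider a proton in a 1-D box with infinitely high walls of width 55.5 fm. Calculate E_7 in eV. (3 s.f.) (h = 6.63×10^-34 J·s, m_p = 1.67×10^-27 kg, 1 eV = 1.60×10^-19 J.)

For an infinite well E_n = n²h²/(8m_pL²), so E_1 = h²/(8m_pL²) = (6.63×10^-34)²/(8·1.67×10^-27·(5.55×10^-14 m)²) = 1.068×10^-14 J.
Then E_7 = 7²·E_1 = 49·1.068×10^-14 J = 5.233×10^-13 J.
Converting, E_7 = 5.233×10^-13 J / (1.60×10^-19 J/eV) = 3.27×10^6 eV.

E_7 = 3.27×10^6 eV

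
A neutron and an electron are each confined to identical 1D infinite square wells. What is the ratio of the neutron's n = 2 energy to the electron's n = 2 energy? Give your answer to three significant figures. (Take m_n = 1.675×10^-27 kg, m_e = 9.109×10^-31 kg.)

5.44×10^-4

E_n ∝ 1/m at fixed n and L, so the ratio is m_e/m_n = 9.109×10^-31/1.675×10^-27 = 5.44×10^-4.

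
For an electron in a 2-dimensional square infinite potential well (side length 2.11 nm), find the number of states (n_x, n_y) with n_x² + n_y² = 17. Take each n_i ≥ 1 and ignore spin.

degeneracy = 2

The level has n_x² + n_y² = 17. The ordered positive-integer solutions are (1, 4), (4, 1).
That gives 2 states.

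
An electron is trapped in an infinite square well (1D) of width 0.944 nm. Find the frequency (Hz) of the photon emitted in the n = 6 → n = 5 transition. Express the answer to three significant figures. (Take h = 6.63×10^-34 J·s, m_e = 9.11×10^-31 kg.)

f = 1.12×10^15 Hz

E_1 = h²/(8m_eL²) = 6.768×10^-20 J and ΔE = (6² − 5²)E_1 = 7.445×10^-19 J.
f = ΔE/h = 7.445×10^-19/6.63×10^-34 = 1.12×10^15 Hz.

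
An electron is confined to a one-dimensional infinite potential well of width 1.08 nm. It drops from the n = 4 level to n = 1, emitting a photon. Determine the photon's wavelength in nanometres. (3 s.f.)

E_1 = h²/(8m_eL²) = 5.165×10^-20 J, so ΔE = (4² − 1²)E_1 = 7.747×10^-19 J.
λ = hc/ΔE = (6.626×10^-34·2.998×10^8)/7.747×10^-19 = 2.56×10^-7 m = 256 nm.

λ = 256 nm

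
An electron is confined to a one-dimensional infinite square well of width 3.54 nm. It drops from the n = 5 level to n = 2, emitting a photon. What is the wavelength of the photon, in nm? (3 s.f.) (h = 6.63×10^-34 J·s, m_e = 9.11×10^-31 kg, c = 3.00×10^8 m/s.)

E_1 = h²/(8m_eL²) = 4.813×10^-21 J, so ΔE = (5² − 2²)E_1 = 1.011×10^-19 J.
λ = hc/ΔE = (6.63×10^-34·3.00×10^8)/1.011×10^-19 = 1.97×10^-6 m = 1.97×10^3 nm.

λ = 1.97×10^3 nm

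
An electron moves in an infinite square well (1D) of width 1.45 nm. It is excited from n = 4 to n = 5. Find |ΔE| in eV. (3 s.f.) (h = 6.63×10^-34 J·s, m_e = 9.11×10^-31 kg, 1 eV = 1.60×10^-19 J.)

|ΔE| = 1.61 eV

E_1 = h²/(8m_eL²) = 2.869×10^-20 J.
|ΔE| = |4² − 5²|·E_1 = 9·2.869×10^-20 J = 2.582×10^-19 J = 1.61 eV.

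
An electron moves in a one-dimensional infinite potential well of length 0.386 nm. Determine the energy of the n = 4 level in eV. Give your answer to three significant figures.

E_4 = 40.4 eV

For an infinite well E_n = n²h²/(8m_eL²), so E_1 = h²/(8m_eL²) = (6.626×10^-34)²/(8·9.109×10^-31·(3.86×10^-10 m)²) = 4.044×10^-19 J.
Then E_4 = 4²·E_1 = 16·4.044×10^-19 J = 6.470×10^-18 J.
Converting, E_4 = 6.470×10^-18 J / (1.602×10^-19 J/eV) = 40.4 eV.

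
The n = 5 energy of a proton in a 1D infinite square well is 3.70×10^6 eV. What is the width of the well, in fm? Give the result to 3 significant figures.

From E_n = n²h²/(8m_pL²), L = n·h/√(8m_pE_n).
E_5 = 3.70×10^6 eV = 5.927×10^-13 J, so L = 5·6.626×10^-34/√(8·1.673×10^-27·5.927×10^-13) = 3.72×10^-14 m = 37.2 fm.

L = 37.2 fm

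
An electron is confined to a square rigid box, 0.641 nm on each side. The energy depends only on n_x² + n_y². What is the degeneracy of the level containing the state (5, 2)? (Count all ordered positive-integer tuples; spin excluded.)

degeneracy = 2

The level has n_x² + n_y² = 29. The ordered positive-integer solutions are (2, 5), (5, 2).
That gives 2 states.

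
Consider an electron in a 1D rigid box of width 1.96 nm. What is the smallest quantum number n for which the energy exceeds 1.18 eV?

n = 4

E_1 = h²/(8m_eL²) = 1.568×10^-20 J = 0.09788 eV.
Need n² > 1.18/0.09788 = 12.06, i.e. n > 3.473.
The smallest integer satisfying this is n = 4.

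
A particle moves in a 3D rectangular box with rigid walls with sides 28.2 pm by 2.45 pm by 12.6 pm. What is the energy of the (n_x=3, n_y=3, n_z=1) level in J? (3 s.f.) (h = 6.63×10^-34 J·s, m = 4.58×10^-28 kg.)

E = 1.82×10^-16 J

For a 3D rectangular well E = (h²/8m)·Σ n_i²/L_i² = (6.63×10^-34)²/(8·4.58×10^-28) · [3²/(28.2 pm)² + 3²/(2.45 pm)² + 1²/(12.6 pm)²].
Evaluating gives E = 1.82×10^-16 J.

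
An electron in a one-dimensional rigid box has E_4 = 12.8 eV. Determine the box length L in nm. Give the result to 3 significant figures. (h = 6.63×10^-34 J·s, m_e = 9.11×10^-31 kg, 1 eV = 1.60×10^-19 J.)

L = 0.686 nm

From E_n = n²h²/(8m_eL²), L = n·h/√(8m_eE_n).
E_4 = 12.8 eV = 2.048×10^-18 J, so L = 4·6.63×10^-34/√(8·9.11×10^-31·2.048×10^-18) = 6.86×10^-10 m = 0.686 nm.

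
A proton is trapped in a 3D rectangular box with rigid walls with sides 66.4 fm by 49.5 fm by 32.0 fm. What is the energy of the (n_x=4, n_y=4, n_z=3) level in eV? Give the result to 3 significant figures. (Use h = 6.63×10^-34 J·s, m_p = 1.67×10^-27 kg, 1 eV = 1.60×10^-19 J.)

For a 3D rectangular well E = (h²/8m_p)·Σ n_i²/L_i² = (6.63×10^-34)²/(8·1.67×10^-27) · [4²/(66.4 fm)² + 4²/(49.5 fm)² + 3²/(32.0 fm)²].
Evaluating gives E = 6.234×10^-13 J = 3.90×10^6 eV.

E = 3.90×10^6 eV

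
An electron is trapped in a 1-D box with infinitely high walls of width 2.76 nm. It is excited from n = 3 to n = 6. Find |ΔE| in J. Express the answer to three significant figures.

E_1 = h²/(8m_eL²) = 7.909×10^-21 J.
|ΔE| = |3² − 6²|·E_1 = 27·7.909×10^-21 J = 2.14×10^-19 J.

|ΔE| = 2.14×10^-19 J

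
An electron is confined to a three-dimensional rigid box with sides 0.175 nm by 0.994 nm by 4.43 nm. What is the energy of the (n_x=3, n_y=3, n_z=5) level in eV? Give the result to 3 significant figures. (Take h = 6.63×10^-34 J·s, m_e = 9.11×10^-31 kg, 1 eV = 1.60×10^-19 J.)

For a 3D rectangular well E = (h²/8m_e)·Σ n_i²/L_i² = (6.63×10^-34)²/(8·9.11×10^-31) · [3²/(0.175 nm)² + 3²/(0.994 nm)² + 5²/(4.43 nm)²].
Evaluating gives E = 1.835×10^-17 J = 115 eV.

E = 115 eV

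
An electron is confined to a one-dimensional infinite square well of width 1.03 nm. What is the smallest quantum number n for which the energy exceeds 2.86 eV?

n = 3

E_1 = h²/(8m_eL²) = 5.679×10^-20 J = 0.3545 eV.
Need n² > 2.86/0.3545 = 8.068, i.e. n > 2.840.
The smallest integer satisfying this is n = 3.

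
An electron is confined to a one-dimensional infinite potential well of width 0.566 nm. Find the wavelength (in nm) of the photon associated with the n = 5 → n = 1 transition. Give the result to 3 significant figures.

λ = 44.0 nm

E_1 = h²/(8m_eL²) = 1.881×10^-19 J, so ΔE = (5² − 1²)E_1 = 4.514×10^-18 J.
λ = hc/ΔE = (6.626×10^-34·2.998×10^8)/4.514×10^-18 = 4.40×10^-8 m = 44.0 nm.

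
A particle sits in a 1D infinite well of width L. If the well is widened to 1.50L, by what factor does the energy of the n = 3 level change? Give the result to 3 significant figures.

E_n ∝ 1/L², so the energy scales by 1/1.50² = 0.444.

0.444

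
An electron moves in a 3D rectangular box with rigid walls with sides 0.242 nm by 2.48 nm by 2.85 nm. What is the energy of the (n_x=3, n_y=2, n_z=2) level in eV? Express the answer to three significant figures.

For a 3D rectangular well E = (h²/8m_e)·Σ n_i²/L_i² = (6.626×10^-34)²/(8·9.109×10^-31) · [3²/(0.242 nm)² + 2²/(2.48 nm)² + 2²/(2.85 nm)²].
Evaluating gives E = 9.328×10^-18 J = 58.2 eV.

E = 58.2 eV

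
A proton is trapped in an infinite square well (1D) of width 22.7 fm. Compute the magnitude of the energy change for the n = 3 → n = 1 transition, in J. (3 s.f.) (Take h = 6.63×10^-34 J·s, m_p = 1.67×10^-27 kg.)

E_1 = h²/(8m_pL²) = 6.385×10^-14 J.
|ΔE| = |3² − 1²|·E_1 = 8·6.385×10^-14 J = 5.11×10^-13 J.

|ΔE| = 5.11×10^-13 J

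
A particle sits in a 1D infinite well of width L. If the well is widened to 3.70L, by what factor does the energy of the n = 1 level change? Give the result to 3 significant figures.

E_n ∝ 1/L², so the energy scales by 1/3.70² = 0.0730.

0.0730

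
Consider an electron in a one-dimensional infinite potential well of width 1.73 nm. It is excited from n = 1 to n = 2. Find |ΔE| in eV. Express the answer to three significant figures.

E_1 = h²/(8m_eL²) = 2.013×10^-20 J.
|ΔE| = |1² − 2²|·E_1 = 3·2.013×10^-20 J = 6.039×10^-20 J = 0.377 eV.

|ΔE| = 0.377 eV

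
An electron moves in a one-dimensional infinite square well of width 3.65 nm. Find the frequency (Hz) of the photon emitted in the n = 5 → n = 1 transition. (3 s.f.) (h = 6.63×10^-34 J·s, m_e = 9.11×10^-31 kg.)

E_1 = h²/(8m_eL²) = 4.527×10^-21 J and ΔE = (5² − 1²)E_1 = 1.086×10^-19 J.
f = ΔE/h = 1.086×10^-19/6.63×10^-34 = 1.64×10^14 Hz.

f = 1.64×10^14 Hz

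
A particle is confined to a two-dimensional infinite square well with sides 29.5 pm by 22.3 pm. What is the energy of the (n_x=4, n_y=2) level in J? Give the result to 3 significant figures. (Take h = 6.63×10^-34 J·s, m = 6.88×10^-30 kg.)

For a 2D rectangular well E = (h²/8m)·Σ n_i²/L_i² = (6.63×10^-34)²/(8·6.88×10^-30) · [4²/(29.5 pm)² + 2²/(22.3 pm)²].
Evaluating gives E = 2.11×10^-16 J.

E = 2.11×10^-16 J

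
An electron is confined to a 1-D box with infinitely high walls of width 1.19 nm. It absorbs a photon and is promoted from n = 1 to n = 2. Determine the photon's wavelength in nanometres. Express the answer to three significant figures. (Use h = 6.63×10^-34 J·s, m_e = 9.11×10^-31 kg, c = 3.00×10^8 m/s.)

E_1 = h²/(8m_eL²) = 4.259×10^-20 J, so ΔE = (2² − 1²)E_1 = 1.278×10^-19 J.
λ = hc/ΔE = (6.63×10^-34·3.00×10^8)/1.278×10^-19 = 1.56×10^-6 m = 1.56×10^3 nm.

λ = 1.56×10^3 nm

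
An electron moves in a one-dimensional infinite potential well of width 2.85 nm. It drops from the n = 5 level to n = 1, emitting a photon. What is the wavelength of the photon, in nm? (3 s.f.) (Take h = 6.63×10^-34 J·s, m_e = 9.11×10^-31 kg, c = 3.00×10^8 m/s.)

E_1 = h²/(8m_eL²) = 7.426×10^-21 J, so ΔE = (5² − 1²)E_1 = 1.782×10^-19 J.
λ = hc/ΔE = (6.63×10^-34·3.00×10^8)/1.782×10^-19 = 1.12×10^-6 m = 1.12×10^3 nm.

λ = 1.12×10^3 nm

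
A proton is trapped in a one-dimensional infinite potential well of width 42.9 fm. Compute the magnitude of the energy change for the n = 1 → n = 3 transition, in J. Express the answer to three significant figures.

E_1 = h²/(8m_pL²) = 1.782×10^-14 J.
|ΔE| = |1² − 3²|·E_1 = 8·1.782×10^-14 J = 1.43×10^-13 J.

|ΔE| = 1.43×10^-13 J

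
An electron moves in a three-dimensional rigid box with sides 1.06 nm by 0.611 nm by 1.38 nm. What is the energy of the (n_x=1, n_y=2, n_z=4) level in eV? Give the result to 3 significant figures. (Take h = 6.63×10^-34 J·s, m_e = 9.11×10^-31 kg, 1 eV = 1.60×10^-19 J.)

E = 7.54 eV

For a 3D rectangular well E = (h²/8m_e)·Σ n_i²/L_i² = (6.63×10^-34)²/(8·9.11×10^-31) · [1²/(1.06 nm)² + 2²/(0.611 nm)² + 4²/(1.38 nm)²].
Evaluating gives E = 1.207×10^-18 J = 7.54 eV.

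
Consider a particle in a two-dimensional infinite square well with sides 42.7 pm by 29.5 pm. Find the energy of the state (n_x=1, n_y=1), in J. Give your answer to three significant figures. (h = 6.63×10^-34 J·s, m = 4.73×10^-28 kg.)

For a 2D rectangular well E = (h²/8m)·Σ n_i²/L_i² = (6.63×10^-34)²/(8·4.73×10^-28) · [1²/(42.7 pm)² + 1²/(29.5 pm)²].
Evaluating gives E = 1.97×10^-19 J.

E = 1.97×10^-19 J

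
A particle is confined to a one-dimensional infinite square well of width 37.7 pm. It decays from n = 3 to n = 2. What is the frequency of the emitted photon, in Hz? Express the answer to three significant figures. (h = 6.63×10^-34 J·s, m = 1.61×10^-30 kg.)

f = 1.81×10^17 Hz

E_1 = h²/(8mL²) = 2.401×10^-17 J and ΔE = (3² − 2²)E_1 = 1.200×10^-16 J.
f = ΔE/h = 1.200×10^-16/6.63×10^-34 = 1.81×10^17 Hz.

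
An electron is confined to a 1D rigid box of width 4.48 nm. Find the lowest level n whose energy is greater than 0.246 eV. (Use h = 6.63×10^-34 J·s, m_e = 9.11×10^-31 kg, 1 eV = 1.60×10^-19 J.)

n = 4

E_1 = h²/(8m_eL²) = 3.005×10^-21 J = 0.01878 eV.
Need n² > 0.246/0.01878 = 13.10, i.e. n > 3.619.
The smallest integer satisfying this is n = 4.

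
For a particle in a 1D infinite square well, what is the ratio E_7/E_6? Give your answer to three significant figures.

E_n ∝ n², so E_7/E_6 = 7²/6² = 49/36 = 1.36.

1.36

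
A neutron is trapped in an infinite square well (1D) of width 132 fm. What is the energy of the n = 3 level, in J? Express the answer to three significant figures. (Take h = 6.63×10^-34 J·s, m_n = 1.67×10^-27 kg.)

E_3 = 1.70×10^-14 J

For an infinite well E_n = n²h²/(8m_nL²), so E_1 = h²/(8m_nL²) = (6.63×10^-34)²/(8·1.67×10^-27·(1.32×10^-13 m)²) = 1.888×10^-15 J.
Then E_3 = 3²·E_1 = 9·1.888×10^-15 J = 1.70×10^-14 J.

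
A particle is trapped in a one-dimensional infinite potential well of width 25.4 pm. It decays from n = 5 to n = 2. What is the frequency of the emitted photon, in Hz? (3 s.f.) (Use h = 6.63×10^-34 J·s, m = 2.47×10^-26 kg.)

E_1 = h²/(8mL²) = 3.448×10^-21 J and ΔE = (5² − 2²)E_1 = 7.241×10^-20 J.
f = ΔE/h = 7.241×10^-20/6.63×10^-34 = 1.09×10^14 Hz.

f = 1.09×10^14 Hz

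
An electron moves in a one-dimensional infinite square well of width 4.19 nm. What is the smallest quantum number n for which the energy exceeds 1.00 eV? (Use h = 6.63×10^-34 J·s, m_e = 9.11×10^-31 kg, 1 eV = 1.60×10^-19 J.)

n = 7

E_1 = h²/(8m_eL²) = 3.436×10^-21 J = 0.02148 eV.
Need n² > 1.00/0.02148 = 46.55, i.e. n > 6.823.
The smallest integer satisfying this is n = 7.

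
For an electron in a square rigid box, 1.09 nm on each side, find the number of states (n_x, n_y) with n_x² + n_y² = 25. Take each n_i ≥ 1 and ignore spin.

degeneracy = 2

The level has n_x² + n_y² = 25. The ordered positive-integer solutions are (3, 4), (4, 3).
That gives 2 states.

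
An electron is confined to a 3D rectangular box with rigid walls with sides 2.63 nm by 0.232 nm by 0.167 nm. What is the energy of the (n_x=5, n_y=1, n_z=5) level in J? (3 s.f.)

E = 5.53×10^-17 J

For a 3D rectangular well E = (h²/8m_e)·Σ n_i²/L_i² = (6.626×10^-34)²/(8·9.109×10^-31) · [5²/(2.63 nm)² + 1²/(0.232 nm)² + 5²/(0.167 nm)²].
Evaluating gives E = 5.53×10^-17 J.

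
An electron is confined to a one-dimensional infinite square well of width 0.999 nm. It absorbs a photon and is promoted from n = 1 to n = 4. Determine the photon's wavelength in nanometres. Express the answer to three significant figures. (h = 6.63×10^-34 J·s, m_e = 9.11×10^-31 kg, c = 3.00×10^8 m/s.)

E_1 = h²/(8m_eL²) = 6.043×10^-20 J, so ΔE = (4² − 1²)E_1 = 9.064×10^-19 J.
λ = hc/ΔE = (6.63×10^-34·3.00×10^8)/9.064×10^-19 = 2.19×10^-7 m = 219 nm.

λ = 219 nm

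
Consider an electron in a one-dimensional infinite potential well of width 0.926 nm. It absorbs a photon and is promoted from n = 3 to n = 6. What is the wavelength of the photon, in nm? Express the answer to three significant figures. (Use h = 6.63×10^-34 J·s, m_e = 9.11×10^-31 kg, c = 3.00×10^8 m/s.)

E_1 = h²/(8m_eL²) = 7.034×10^-20 J, so ΔE = (6² − 3²)E_1 = 1.899×10^-18 J.
λ = hc/ΔE = (6.63×10^-34·3.00×10^8)/1.899×10^-18 = 1.05×10^-7 m = 105 nm.

λ = 105 nm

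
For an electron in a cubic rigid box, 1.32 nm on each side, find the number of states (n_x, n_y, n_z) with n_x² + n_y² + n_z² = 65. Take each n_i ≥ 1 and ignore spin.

The level has n_x² + n_y² + n_z² = 65. The ordered positive-integer solutions are (2, 5, 6), (2, 6, 5), (5, 2, 6), (5, 6, 2), (6, 2, 5), (6, 5, 2).
That gives 6 states.

degeneracy = 6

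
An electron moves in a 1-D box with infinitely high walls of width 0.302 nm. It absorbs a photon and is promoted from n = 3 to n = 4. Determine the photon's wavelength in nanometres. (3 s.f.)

E_1 = h²/(8m_eL²) = 6.606×10^-19 J, so ΔE = (4² − 3²)E_1 = 4.624×10^-18 J.
λ = hc/ΔE = (6.626×10^-34·2.998×10^8)/4.624×10^-18 = 4.30×10^-8 m = 43.0 nm.

λ = 43.0 nm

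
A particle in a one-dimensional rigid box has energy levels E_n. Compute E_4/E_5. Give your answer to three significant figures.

E_n ∝ n², so E_4/E_5 = 4²/5² = 16/25 = 0.640.

0.640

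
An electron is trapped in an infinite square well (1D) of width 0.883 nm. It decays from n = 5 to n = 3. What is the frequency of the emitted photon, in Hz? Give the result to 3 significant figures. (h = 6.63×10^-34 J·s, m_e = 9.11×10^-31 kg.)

E_1 = h²/(8m_eL²) = 7.736×10^-20 J and ΔE = (5² − 3²)E_1 = 1.238×10^-18 J.
f = ΔE/h = 1.238×10^-18/6.63×10^-34 = 1.87×10^15 Hz.

f = 1.87×10^15 Hz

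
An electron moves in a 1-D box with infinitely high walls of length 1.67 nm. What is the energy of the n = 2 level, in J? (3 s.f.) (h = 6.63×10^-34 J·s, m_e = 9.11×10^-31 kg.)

E_2 = 8.65×10^-20 J

For an infinite well E_n = n²h²/(8m_eL²), so E_1 = h²/(8m_eL²) = (6.63×10^-34)²/(8·9.11×10^-31·(1.67×10^-9 m)²) = 2.163×10^-20 J.
Then E_2 = 2²·E_1 = 4·2.163×10^-20 J = 8.65×10^-20 J.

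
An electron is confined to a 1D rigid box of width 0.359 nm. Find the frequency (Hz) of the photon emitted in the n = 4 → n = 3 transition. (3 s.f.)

E_1 = h²/(8m_eL²) = 4.675×10^-19 J and ΔE = (4² − 3²)E_1 = 3.273×10^-18 J.
f = ΔE/h = 3.273×10^-18/6.626×10^-34 = 4.94×10^15 Hz.

f = 4.94×10^15 Hz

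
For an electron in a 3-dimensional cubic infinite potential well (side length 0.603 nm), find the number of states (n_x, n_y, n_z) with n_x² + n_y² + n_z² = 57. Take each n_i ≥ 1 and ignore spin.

The level has n_x² + n_y² + n_z² = 57. The ordered positive-integer solutions are (2, 2, 7), (2, 7, 2), (4, 4, 5), (4, 5, 4), (5, 4, 4), (7, 2, 2).
That gives 6 states.

degeneracy = 6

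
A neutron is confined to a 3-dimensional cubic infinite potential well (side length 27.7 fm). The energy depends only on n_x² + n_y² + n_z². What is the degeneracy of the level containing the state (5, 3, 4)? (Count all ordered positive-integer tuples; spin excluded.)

The level has n_x² + n_y² + n_z² = 50. The ordered positive-integer solutions are (3, 4, 5), (3, 5, 4), (4, 3, 5), (4, 5, 3), (5, 3, 4), (5, 4, 3).
That gives 6 states.

degeneracy = 6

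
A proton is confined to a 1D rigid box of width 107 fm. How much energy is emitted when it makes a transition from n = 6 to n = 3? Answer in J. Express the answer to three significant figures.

|ΔE| = 7.74×10^-14 J

E_1 = h²/(8m_pL²) = 2.865×10^-15 J.
|ΔE| = |6² − 3²|·E_1 = 27·2.865×10^-15 J = 7.74×10^-14 J.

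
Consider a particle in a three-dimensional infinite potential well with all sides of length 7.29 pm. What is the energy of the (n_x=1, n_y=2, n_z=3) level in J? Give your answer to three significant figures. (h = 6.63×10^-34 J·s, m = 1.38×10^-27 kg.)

For a 3D rectangular well E = (h²/8m)·Σ n_i²/L_i² = (6.63×10^-34)²/(8·1.38×10^-27) · [1²/(7.29 pm)² + 2²/(7.29 pm)² + 3²/(7.29 pm)²].
Evaluating gives E = 1.05×10^-17 J.

E = 1.05×10^-17 J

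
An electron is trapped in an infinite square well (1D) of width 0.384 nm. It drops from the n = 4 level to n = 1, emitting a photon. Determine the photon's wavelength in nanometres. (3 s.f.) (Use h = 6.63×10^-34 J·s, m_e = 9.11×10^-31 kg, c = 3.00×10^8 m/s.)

λ = 32.4 nm

E_1 = h²/(8m_eL²) = 4.090×10^-19 J, so ΔE = (4² − 1²)E_1 = 6.135×10^-18 J.
λ = hc/ΔE = (6.63×10^-34·3.00×10^8)/6.135×10^-18 = 3.24×10^-8 m = 32.4 nm.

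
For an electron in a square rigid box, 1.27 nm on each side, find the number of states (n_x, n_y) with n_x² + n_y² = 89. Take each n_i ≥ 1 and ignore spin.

The level has n_x² + n_y² = 89. The ordered positive-integer solutions are (5, 8), (8, 5).
That gives 2 states.

degeneracy = 2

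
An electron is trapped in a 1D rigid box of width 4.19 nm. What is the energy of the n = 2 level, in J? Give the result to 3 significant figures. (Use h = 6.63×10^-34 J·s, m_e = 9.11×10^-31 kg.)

For an infinite well E_n = n²h²/(8m_eL²), so E_1 = h²/(8m_eL²) = (6.63×10^-34)²/(8·9.11×10^-31·(4.19×10^-9 m)²) = 3.436×10^-21 J.
Then E_2 = 2²·E_1 = 4·3.436×10^-21 J = 1.37×10^-20 J.

E_2 = 1.37×10^-20 J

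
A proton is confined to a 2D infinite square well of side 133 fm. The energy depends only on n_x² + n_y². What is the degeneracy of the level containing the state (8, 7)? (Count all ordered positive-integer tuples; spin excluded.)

The level has n_x² + n_y² = 113. The ordered positive-integer solutions are (7, 8), (8, 7).
That gives 2 states.

degeneracy = 2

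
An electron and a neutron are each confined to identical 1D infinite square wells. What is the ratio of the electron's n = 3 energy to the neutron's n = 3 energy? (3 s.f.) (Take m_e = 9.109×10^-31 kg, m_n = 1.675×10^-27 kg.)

1.84×10^3

E_n ∝ 1/m at fixed n and L, so the ratio is m_n/m_e = 1.675×10^-27/9.109×10^-31 = 1.84×10^3.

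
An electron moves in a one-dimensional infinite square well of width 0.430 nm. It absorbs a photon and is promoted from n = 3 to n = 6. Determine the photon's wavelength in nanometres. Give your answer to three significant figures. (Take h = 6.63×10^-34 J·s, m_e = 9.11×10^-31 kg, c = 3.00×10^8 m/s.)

E_1 = h²/(8m_eL²) = 3.262×10^-19 J, so ΔE = (6² − 3²)E_1 = 8.807×10^-18 J.
λ = hc/ΔE = (6.63×10^-34·3.00×10^8)/8.807×10^-18 = 2.26×10^-8 m = 22.6 nm.

λ = 22.6 nm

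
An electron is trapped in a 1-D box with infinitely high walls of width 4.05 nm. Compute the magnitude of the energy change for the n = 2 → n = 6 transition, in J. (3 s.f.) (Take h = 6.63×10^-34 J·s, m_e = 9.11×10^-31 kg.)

|ΔE| = 1.18×10^-19 J

E_1 = h²/(8m_eL²) = 3.677×10^-21 J.
|ΔE| = |2² − 6²|·E_1 = 32·3.677×10^-21 J = 1.18×10^-19 J.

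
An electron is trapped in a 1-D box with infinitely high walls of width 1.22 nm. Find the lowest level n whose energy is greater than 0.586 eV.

n = 2

E_1 = h²/(8m_eL²) = 4.048×10^-20 J = 0.2527 eV.
Need n² > 0.586/0.2527 = 2.319, i.e. n > 1.523.
The smallest integer satisfying this is n = 2.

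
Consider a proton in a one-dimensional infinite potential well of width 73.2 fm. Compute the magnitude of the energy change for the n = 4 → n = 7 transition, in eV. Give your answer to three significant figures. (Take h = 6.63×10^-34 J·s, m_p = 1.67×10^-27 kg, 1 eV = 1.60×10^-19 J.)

|ΔE| = 1.27×10^6 eV

E_1 = h²/(8m_pL²) = 6.140×10^-15 J.
|ΔE| = |4² − 7²|·E_1 = 33·6.140×10^-15 J = 2.026×10^-13 J = 1.27×10^6 eV.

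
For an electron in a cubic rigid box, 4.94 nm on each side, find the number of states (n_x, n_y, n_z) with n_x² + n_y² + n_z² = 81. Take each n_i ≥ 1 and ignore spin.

degeneracy = 12

The level has n_x² + n_y² + n_z² = 81. The ordered positive-integer solutions are (1, 4, 8), (1, 8, 4), (3, 6, 6), (4, 1, 8), (4, 4, 7), (4, 7, 4), (4, 8, 1), (6, 3, 6), (6, 6, 3), (7, 4, 4), (8, 1, 4), (8, 4, 1).
That gives 12 states.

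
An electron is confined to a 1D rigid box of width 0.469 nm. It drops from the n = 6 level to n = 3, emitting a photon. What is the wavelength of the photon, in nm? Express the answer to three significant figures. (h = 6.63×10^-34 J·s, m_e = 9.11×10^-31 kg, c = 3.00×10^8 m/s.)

λ = 26.9 nm

E_1 = h²/(8m_eL²) = 2.742×10^-19 J, so ΔE = (6² − 3²)E_1 = 7.403×10^-18 J.
λ = hc/ΔE = (6.63×10^-34·3.00×10^8)/7.403×10^-18 = 2.69×10^-8 m = 26.9 nm.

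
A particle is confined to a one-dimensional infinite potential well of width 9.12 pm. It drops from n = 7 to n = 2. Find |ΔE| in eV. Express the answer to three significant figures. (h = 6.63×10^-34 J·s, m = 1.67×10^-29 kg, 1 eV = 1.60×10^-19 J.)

E_1 = h²/(8mL²) = 3.956×10^-17 J.
|ΔE| = |7² − 2²|·E_1 = 45·3.956×10^-17 J = 1.780×10^-15 J = 1.11×10^4 eV.

|ΔE| = 1.11×10^4 eV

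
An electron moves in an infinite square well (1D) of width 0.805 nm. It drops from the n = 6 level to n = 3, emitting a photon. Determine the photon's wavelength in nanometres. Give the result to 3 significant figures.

E_1 = h²/(8m_eL²) = 9.297×10^-20 J, so ΔE = (6² − 3²)E_1 = 2.510×10^-18 J.
λ = hc/ΔE = (6.626×10^-34·2.998×10^8)/2.510×10^-18 = 7.91×10^-8 m = 79.1 nm.

λ = 79.1 nm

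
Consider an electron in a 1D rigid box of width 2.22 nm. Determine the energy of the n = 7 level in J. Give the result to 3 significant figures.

For an infinite well E_n = n²h²/(8m_eL²), so E_1 = h²/(8m_eL²) = (6.626×10^-34)²/(8·9.109×10^-31·(2.22×10^-9 m)²) = 1.222×10^-20 J.
Then E_7 = 7²·E_1 = 49·1.222×10^-20 J = 5.99×10^-19 J.

E_7 = 5.99×10^-19 J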